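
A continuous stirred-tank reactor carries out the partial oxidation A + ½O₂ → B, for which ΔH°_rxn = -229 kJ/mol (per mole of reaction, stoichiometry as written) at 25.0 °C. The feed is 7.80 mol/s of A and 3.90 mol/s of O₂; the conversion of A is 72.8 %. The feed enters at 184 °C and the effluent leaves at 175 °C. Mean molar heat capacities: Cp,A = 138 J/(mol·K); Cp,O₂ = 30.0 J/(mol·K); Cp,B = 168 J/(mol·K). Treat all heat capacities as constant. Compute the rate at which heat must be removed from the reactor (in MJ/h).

Q_out = 4670 MJ/h

Extent of reaction ξ = 0.728 × 7.80 = 5.6784 mol/s
Reaction term: ξ·ΔH°_rxn = 5.6784 × -229 = -1300.4 kJ/s
Sensible, feed 184→25 °C: -189.75 kJ/s
Outlet flows (mol/s): A 2.1216, O₂ 1.0608, B 5.6784
Sensible, products 25→175 °C: 191.79 kJ/s
Q = ΔH = -1298.3 kJ/s = -1298.3 kW
Heat removed = 4673.9 MJ/h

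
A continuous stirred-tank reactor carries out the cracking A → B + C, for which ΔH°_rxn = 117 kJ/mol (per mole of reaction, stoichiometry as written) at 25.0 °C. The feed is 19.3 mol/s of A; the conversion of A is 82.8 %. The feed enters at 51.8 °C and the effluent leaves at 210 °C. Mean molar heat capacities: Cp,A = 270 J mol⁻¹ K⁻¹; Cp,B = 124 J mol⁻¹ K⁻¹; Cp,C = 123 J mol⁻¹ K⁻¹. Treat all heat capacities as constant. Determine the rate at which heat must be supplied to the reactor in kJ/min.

Q_in = 158000 kJ/min

Extent of reaction ξ = 0.828 × 19.3 = 15.98 mol/s
Reaction term: ξ·ΔH°_rxn = 15.98 × 117 = 1869.7 kJ/s
Sensible, feed 51.8→25 °C: -139.65 kJ/s
Outlet flows (mol/s): A 3.3196, B 15.98, C 15.98
Sensible, products 25→210 °C: 896.04 kJ/s
Q = ΔH = 2626.1 kJ/s = 2626.1 kW
Heat supplied = 157570 kJ/min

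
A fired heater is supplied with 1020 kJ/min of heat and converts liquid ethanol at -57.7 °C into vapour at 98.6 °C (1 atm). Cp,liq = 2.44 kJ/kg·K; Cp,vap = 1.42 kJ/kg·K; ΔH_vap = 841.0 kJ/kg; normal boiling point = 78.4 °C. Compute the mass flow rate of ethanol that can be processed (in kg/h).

Δh = 2.44×(78.4−-57.7) + 841.0 + 1.42×(98.6−78.4) = 1201.8 kJ/kg
Q = 1020 kJ/min = 17 kJ/s = 61200 kJ/h
ṁ = Q/Δh = 61200 / 1201.8 = 50.925 kg/h

ṁ = 50.9 kg/h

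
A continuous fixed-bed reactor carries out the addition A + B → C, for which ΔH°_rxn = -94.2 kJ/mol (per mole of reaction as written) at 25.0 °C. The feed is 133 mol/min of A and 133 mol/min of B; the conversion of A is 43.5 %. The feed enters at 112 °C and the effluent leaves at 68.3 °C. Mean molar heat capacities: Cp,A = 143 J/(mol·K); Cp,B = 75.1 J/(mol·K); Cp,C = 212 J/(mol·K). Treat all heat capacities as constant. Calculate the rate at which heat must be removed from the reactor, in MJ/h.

Q_out = 404 MJ/h

Extent of reaction ξ = 0.435 × 133 = 57.855 mol/min
Reaction term: ξ·ΔH°_rxn = 57.855 × -94.2 = -5449.9 kJ/min
Sensible, feed 112→25 °C: -2523.6 kJ/min
Outlet flows (mol/min): A 75.145, B 75.145, C 57.855
Sensible, products 25→68.3 °C: 1240.7 kJ/min
Q = ΔH = -6732.8 kJ/min = -112.21 kW
Heat removed = 403.97 MJ/h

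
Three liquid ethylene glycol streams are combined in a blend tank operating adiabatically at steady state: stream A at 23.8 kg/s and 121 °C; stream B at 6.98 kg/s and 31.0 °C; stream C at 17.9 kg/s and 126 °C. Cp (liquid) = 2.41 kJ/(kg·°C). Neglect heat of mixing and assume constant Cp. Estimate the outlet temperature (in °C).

T_out = 110 °C

Adiabatic, steady state ⇒ Σ ṁᵢCp,ᵢ(T_out − Tᵢ) = 0
Σ ṁᵢCp,ᵢTᵢ = 23.8×2.41×121 + 6.98×2.41×31.0 + 17.9×2.41×126 = 12897
Σ ṁᵢCp,ᵢ = 23.8×2.41 + 6.98×2.41 + 17.9×2.41 = 117.32
T_out = 12897 / 117.32 = 109.93 °C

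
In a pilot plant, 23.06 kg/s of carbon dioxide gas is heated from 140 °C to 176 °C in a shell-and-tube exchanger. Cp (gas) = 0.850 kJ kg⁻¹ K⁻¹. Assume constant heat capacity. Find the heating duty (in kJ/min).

Q = 42300 kJ/min

Q = ṁ·Cp·ΔT = 23.06 × 0.850 × (176 − 140) = 705.64 kJ/s
Heating duty = 42338 kJ/min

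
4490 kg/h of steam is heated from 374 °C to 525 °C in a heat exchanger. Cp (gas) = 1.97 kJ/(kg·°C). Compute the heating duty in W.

Q = ṁ·Cp·ΔT = 4490 × 1.97 × (525 − 374) = 1.3356e+06 kJ/h
Converting: 1.3356e+06 / 3600 s = 371.01 kW
Heating duty = 371010 W

Q = 371000 W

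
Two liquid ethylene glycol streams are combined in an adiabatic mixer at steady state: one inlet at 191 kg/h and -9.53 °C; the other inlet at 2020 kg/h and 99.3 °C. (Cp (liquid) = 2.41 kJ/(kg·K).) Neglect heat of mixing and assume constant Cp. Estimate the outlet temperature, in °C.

T_out = 89.9 °C

Adiabatic, steady state ⇒ Σ ṁᵢCp,ᵢ(T_out − Tᵢ) = 0
T_out = Σ ṁᵢCp,ᵢTᵢ / Σ ṁᵢCp,ᵢ
      = 479030 / 5328.5 = 89.899 °C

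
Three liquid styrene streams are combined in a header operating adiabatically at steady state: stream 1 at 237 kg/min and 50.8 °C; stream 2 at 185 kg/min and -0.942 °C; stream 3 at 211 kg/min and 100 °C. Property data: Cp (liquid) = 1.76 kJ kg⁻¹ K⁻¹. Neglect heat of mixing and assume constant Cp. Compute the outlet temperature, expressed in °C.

T_out = 52.1 °C

Energy balance with Q = 0: Σ ṁᵢCp,ᵢ(T_out − Tᵢ) = 0
T_out = Σ ṁᵢCp,ᵢTᵢ / Σ ṁᵢCp,ᵢ
      = 58019 / 1114.1 = 52.078 °C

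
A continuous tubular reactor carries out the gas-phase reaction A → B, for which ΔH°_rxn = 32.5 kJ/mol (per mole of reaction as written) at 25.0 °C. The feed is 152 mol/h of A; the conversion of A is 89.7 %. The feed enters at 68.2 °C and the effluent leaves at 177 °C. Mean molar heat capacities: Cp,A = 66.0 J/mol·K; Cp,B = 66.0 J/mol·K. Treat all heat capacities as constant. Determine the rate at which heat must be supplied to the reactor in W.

Extent of reaction ξ = 0.897 × 152 = 136.34 mol/h
Reaction term: ξ·ΔH°_rxn = 136.34 × 32.5 = 4431.2 kJ/h
Sensible, feed 68.2→25 °C: -433.38 kJ/h
Outlet flows (mol/h): A 15.656, B 136.34
Sensible, products 25→177 °C: 1524.9 kJ/h
Q = ΔH = 5522.7 kJ/h = 1.5341 kW
Heat supplied = 1534.1 W

Q_in = 1530 W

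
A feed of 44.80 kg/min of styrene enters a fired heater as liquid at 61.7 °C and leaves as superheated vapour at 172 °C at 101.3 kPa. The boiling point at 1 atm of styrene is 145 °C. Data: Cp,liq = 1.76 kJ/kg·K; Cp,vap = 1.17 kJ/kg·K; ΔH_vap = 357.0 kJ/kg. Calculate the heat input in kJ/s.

Q = 400 kJ/s

liquid 61.7→145 °C: 146.61 kJ/kg
vaporisation at 145 °C: 357 kJ/kg
vapour 145→172 °C: 31.59 kJ/kg
Δh = 146.61 + 357 + 31.59 = 535.2 kJ/kg
Q = ṁ·Δh = 44.80 kg/min × 535.2 kJ/kg = 23977 kJ/min
|Q| = 399.61 kW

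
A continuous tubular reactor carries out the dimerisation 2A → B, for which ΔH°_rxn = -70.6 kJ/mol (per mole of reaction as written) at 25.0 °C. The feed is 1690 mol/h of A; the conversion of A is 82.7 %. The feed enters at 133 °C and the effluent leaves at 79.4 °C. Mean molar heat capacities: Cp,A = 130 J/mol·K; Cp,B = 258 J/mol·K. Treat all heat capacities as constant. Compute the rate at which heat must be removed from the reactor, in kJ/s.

Extent of reaction ξ = 0.827 × 1690 / 2 = 698.81 mol/h
Reaction term: ξ·ΔH°_rxn = 698.81 × -70.6 = -49336 kJ/h
Sensible, feed 133→25 °C: -23728 kJ/h
Outlet flows (mol/h): A 292.37, B 698.81
Sensible, products 25→79.4 °C: 11876 kJ/h
Q = ΔH = -61188 kJ/h = -16.997 kW
Heat removed = 16.997 kJ/s

Q_out = 17.0 kJ/s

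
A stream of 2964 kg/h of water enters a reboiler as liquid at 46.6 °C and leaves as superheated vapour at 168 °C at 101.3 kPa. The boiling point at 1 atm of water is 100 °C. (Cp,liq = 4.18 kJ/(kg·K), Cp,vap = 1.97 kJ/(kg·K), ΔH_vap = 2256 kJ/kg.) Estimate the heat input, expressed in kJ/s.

Q = 2150 kJ/s

liquid 46.6→100 °C: 223.21 kJ/kg
vaporisation at 100 °C: 2256 kJ/kg
vapour 100→168 °C: 133.96 kJ/kg
Δh = 223.21 + 2256 + 133.96 = 2613.2 kJ/kg
Q = ṁ·Δh = 2964 kg/h × 2613.2 kJ/kg = 7.7454e+06 kJ/h
|Q| = 2151.5 kW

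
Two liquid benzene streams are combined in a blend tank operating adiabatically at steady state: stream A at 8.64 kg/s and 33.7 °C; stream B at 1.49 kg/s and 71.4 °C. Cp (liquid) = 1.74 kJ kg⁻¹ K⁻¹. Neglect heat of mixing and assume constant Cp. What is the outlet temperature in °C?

Energy balance with Q = 0: Σ ṁᵢCp,ᵢ(T_out − Tᵢ) = 0
T_out = Σ ṁᵢCp,ᵢTᵢ / Σ ṁᵢCp,ᵢ
      = 691.74 / 17.626 = 39.245 °C

T_out = 39.2 °C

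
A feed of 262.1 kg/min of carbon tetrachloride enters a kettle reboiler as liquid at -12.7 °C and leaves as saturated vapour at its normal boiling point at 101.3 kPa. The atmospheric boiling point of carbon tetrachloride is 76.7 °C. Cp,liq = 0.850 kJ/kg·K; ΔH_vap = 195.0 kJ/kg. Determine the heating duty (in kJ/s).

liquid -12.7→76.7 °C: 75.99 kJ/kg
vaporisation at 76.7 °C: 195 kJ/kg
Δh = 75.99 + 195 = 270.99 kJ/kg
Q = ṁ·Δh = 262.1 kg/min × 270.99 kJ/kg = 71026 kJ/min
|Q| = 1183.8 kW

Q = 1180 kJ/s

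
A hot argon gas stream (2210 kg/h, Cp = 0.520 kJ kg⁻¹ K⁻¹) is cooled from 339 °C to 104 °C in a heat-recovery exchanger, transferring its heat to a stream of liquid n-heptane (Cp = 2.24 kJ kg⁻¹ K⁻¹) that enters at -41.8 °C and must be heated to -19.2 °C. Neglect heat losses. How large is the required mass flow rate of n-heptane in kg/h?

Heat released by hot stream: Q = 2210 × 0.520 × (339 − 104) = 270060 kJ/h
Energy balance on cold side (adiabatic exchanger): Q = ṁ_c·Cp_c·(T_c,out − T_c,in)
ṁ_c = 270060 / [2.24 × (-19.2 − -41.8)] = 5334.7 kg/h

ṁ_c = 5330 kg/h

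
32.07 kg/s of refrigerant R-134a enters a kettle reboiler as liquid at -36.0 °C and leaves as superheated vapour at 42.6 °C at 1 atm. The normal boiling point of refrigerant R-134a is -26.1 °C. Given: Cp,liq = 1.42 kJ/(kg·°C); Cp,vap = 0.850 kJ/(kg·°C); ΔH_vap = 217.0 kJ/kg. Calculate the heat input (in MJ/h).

liquid -36.0→-26.1 °C: 14.058 kJ/kg
vaporisation at -26.1 °C: 217 kJ/kg
vapour -26.1→42.6 °C: 58.395 kJ/kg
Δh = 14.058 + 217 + 58.395 = 289.45 kJ/kg
Q = ṁ·Δh = 32.07 kg/s × 289.45 kJ/kg = 9282.8 kJ/s
|Q| = 9282.8 kW = 33418 MJ/h

Q = 33400 MJ/h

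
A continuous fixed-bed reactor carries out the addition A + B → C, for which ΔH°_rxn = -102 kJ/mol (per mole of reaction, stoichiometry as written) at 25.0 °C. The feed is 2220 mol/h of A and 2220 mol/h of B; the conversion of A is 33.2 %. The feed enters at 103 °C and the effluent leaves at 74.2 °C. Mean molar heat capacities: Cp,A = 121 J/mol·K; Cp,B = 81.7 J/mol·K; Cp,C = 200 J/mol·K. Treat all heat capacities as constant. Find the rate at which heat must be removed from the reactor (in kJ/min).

Extent of reaction ξ = 0.332 × 2220 = 737.04 mol/h
Reaction term: ξ·ΔH°_rxn = 737.04 × -102 = -75178 kJ/h
Sensible, feed 103→25 °C: -35100 kJ/h
Outlet flows (mol/h): A 1483, B 1483, C 737.04
Sensible, products 25→74.2 °C: 22042 kJ/h
Q = ΔH = -88236 kJ/h = -24.51 kW
Heat removed = 1470.6 kJ/min

Q_out = 1470 kJ/min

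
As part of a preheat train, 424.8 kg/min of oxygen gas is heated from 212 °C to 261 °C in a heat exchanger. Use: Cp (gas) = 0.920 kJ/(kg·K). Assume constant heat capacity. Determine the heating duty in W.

Q = ṁ·Cp·ΔT = 424.8 × 0.920 × (261 − 212) = 19150 kJ/min
Converting: 19150 / 60 s = 319.17 kW
Heating duty = 319170 W

Q = 319000 W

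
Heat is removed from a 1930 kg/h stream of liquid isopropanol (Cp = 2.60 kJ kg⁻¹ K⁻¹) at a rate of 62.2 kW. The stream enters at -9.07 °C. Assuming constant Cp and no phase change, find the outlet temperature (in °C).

T_out = -53.7 °C

Q = 62.2 kW = 223920 kJ/h
ΔT = Q/(ṁ·Cp) = 223920/(1930×2.60) = 44.623 K
T_out = -9.07 − 44.623 = -53.693 °C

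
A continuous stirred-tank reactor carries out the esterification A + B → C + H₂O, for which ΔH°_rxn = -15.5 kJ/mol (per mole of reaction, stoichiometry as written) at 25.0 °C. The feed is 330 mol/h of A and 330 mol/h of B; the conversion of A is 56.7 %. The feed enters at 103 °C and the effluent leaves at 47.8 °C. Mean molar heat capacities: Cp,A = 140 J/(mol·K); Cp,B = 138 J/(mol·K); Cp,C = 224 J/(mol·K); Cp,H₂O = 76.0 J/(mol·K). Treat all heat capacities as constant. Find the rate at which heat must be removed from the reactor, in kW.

Extent of reaction ξ = 0.567 × 330 = 187.11 mol/h
Reaction term: ξ·ΔH°_rxn = 187.11 × -15.5 = -2900.2 kJ/h
Sensible, feed 103→25 °C: -7155.7 kJ/h
Outlet flows (mol/h): A 142.89, B 142.89, C 187.11, H₂O 187.11
Sensible, products 25→47.8 °C: 2185.5 kJ/h
Q = ΔH = -7870.4 kJ/h = -2.1862 kW
Heat removed = 2.1862 kW

Q_out = 2.19 kW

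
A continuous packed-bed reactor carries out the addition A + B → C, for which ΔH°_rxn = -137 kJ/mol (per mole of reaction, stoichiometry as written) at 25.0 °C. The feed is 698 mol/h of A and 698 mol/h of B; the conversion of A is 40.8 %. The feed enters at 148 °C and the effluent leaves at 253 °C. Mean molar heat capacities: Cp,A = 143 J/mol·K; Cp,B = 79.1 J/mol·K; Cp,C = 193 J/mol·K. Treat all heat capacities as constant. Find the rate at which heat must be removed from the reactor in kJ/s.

Q_out = 6.84 kJ/s

Extent of reaction ξ = 0.408 × 698 = 284.78 mol/h
Reaction term: ξ·ΔH°_rxn = 284.78 × -137 = -39015 kJ/h
Sensible, feed 148→25 °C: -19068 kJ/h
Outlet flows (mol/h): A 413.22, B 413.22, C 284.78
Sensible, products 25→253 °C: 33456 kJ/h
Q = ΔH = -24627 kJ/h = -6.8409 kW
Heat removed = 6.8409 kJ/s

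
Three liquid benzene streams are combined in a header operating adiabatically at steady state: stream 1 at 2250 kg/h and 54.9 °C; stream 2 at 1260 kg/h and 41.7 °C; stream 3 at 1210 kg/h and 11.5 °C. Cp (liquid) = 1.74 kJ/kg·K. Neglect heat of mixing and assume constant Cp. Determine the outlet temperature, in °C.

Energy balance with Q = 0: Σ ṁᵢCp,ᵢ(T_out − Tᵢ) = 0
Σ ṁᵢCp,ᵢTᵢ = 2250×1.74×54.9 + 1260×1.74×41.7 + 1210×1.74×11.5 = 330570
Σ ṁᵢCp,ᵢ = 2250×1.74 + 1260×1.74 + 1210×1.74 = 8212.8
T_out = 330570 / 8212.8 = 40.25 °C

T_out = 40.3 °C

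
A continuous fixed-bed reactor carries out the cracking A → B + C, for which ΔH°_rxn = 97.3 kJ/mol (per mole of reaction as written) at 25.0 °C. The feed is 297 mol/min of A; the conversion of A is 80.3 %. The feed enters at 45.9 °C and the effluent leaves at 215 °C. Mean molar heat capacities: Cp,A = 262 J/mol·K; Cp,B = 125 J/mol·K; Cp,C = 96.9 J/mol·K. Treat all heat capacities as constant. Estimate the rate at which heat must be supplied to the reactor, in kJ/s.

Q_in = 576 kJ/s

Extent of reaction ξ = 0.803 × 297 = 238.49 mol/min
Reaction term: ξ·ΔH°_rxn = 238.49 × 97.3 = 23205 kJ/min
Sensible, feed 45.9→25 °C: -1626.3 kJ/min
Outlet flows (mol/min): A 58.509, B 238.49, C 238.49
Sensible, products 25→215 °C: 12968 kJ/min
Q = ΔH = 34546 kJ/min = 575.77 kW
Heat supplied = 575.77 kJ/s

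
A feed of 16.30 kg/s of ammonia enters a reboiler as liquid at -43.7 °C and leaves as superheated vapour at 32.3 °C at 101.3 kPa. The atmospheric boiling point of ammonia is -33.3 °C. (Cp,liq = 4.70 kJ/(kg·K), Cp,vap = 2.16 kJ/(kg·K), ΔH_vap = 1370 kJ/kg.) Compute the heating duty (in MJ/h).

liquid -43.7→-33.3 °C: 48.88 kJ/kg
vaporisation at -33.3 °C: 1370 kJ/kg
vapour -33.3→32.3 °C: 141.7 kJ/kg
Δh = 48.88 + 1370 + 141.7 = 1560.6 kJ/kg
Q = ṁ·Δh = 16.30 kg/s × 1560.6 kJ/kg = 25437 kJ/s
|Q| = 25437 kW = 91575 MJ/h

Q = 91600 MJ/h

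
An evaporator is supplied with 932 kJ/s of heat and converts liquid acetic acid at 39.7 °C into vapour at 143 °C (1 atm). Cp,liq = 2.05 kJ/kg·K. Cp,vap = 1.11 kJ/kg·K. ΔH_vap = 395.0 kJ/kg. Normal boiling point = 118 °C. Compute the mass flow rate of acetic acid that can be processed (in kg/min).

ṁ = 95.9 kg/min

Δh = 2.05×(118−39.7) + 395.0 + 1.11×(143−118) = 583.26 kJ/kg
Q = 932 kJ/s = 932 kJ/s = 55920 kJ/min
ṁ = Q/Δh = 55920 / 583.26 = 95.874 kg/min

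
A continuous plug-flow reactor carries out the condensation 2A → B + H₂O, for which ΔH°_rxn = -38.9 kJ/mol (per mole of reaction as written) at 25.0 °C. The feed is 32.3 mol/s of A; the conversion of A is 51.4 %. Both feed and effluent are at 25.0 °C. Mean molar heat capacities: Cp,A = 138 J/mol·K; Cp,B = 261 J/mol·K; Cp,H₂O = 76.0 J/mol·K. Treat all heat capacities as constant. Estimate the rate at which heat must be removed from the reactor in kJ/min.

Q_out = 19400 kJ/min

Extent of reaction ξ = 0.514 × 32.3 / 2 = 8.3011 mol/s
Reaction term: ξ·ΔH°_rxn = 8.3011 × -38.9 = -322.91 kJ/s
Q = ΔH = -322.91 kJ/s = -322.91 kW
Heat removed = 19375 kJ/min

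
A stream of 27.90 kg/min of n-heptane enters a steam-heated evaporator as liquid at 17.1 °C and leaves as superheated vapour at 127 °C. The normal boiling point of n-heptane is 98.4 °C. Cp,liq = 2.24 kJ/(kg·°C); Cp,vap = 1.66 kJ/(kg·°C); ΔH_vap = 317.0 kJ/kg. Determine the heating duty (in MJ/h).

Q = 915 MJ/h

liquid 17.1→98.4 °C: 182.11 kJ/kg
vaporisation at 98.4 °C: 317 kJ/kg
vapour 98.4→127 °C: 47.476 kJ/kg
Δh = 182.11 + 317 + 47.476 = 546.59 kJ/kg
Q = ṁ·Δh = 27.90 kg/min × 546.59 kJ/kg = 15250 kJ/min
|Q| = 254.16 kW = 914.99 MJ/h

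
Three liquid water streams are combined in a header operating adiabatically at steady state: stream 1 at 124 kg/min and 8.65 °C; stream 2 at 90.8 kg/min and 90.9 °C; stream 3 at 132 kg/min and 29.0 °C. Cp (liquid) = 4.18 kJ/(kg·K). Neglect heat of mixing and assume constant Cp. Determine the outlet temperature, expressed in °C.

No heat crosses the boundary, so H_out = H_in.
T_out = Σ ṁᵢCp,ᵢTᵢ / Σ ṁᵢCp,ᵢ
      = 54985 / 1449.6 = 37.931 °C

T_out = 37.9 °C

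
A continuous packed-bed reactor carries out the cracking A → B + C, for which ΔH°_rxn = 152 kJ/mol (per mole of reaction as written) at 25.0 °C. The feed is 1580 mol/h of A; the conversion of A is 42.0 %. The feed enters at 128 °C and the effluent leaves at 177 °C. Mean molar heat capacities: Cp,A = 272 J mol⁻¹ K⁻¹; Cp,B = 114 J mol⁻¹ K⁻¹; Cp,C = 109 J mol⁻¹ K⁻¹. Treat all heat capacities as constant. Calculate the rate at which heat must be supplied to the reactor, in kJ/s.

Extent of reaction ξ = 0.420 × 1580 = 663.6 mol/h
Reaction term: ξ·ΔH°_rxn = 663.6 × 152 = 100870 kJ/h
Sensible, feed 128→25 °C: -44265 kJ/h
Outlet flows (mol/h): A 916.4, B 663.6, C 663.6
Sensible, products 25→177 °C: 60381 kJ/h
Q = ΔH = 116980 kJ/h = 32.495 kW
Heat supplied = 32.495 kJ/s

Q_in = 32.5 kJ/s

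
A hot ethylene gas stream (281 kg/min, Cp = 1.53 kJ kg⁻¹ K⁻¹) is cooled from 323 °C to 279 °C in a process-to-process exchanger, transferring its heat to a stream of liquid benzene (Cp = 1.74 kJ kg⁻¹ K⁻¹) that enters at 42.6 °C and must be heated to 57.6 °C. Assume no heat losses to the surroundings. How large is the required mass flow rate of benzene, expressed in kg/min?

ṁ_c = 725 kg/min

Heat released by hot stream: Q = 281 × 1.53 × (323 − 279) = 18917 kJ/min
Energy balance on cold side (adiabatic exchanger): Q = ṁ_c·Cp_c·(T_c,out − T_c,in)
ṁ_c = 18917 / [1.74 × (57.6 − 42.6)] = 724.79 kg/min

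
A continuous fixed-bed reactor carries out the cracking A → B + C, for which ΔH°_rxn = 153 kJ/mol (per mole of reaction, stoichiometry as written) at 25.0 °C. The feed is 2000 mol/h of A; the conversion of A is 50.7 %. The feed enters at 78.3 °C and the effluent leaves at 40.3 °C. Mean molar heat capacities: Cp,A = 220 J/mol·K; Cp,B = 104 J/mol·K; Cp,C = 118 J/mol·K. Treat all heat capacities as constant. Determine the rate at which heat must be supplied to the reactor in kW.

Extent of reaction ξ = 0.507 × 2000 = 1014 mol/h
Reaction term: ξ·ΔH°_rxn = 1014 × 153 = 155140 kJ/h
Sensible, feed 78.3→25 °C: -23452 kJ/h
Outlet flows (mol/h): A 986, B 1014, C 1014
Sensible, products 25→40.3 °C: 6763 kJ/h
Q = ΔH = 138450 kJ/h = 38.459 kW
Heat supplied = 38.459 kW

Q_in = 38.5 kW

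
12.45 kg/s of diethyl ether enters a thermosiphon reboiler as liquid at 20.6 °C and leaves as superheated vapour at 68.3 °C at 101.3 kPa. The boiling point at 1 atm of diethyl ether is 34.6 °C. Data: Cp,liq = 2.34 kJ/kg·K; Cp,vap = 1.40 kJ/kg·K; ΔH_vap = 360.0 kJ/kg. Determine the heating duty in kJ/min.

Q = 329000 kJ/min

liquid 20.6→34.6 °C: 32.76 kJ/kg
vaporisation at 34.6 °C: 360 kJ/kg
vapour 34.6→68.3 °C: 47.18 kJ/kg
Δh = 32.76 + 360 + 47.18 = 439.94 kJ/kg
Q = ṁ·Δh = 12.45 kg/s × 439.94 kJ/kg = 5477.3 kJ/s
|Q| = 5477.3 kW = 328640 kJ/min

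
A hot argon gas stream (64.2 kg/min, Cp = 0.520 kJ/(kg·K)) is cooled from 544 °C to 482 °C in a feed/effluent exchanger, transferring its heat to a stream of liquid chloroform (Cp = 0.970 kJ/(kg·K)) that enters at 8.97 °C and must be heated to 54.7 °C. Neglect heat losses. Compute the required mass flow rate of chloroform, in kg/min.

ṁ_c = 46.7 kg/min

Heat released by hot stream: Q = 64.2 × 0.520 × (544 − 482) = 2069.8 kJ/min
Energy balance on cold side (adiabatic exchanger): Q = ṁ_c·Cp_c·(T_c,out − T_c,in)
ṁ_c = 2069.8 / [0.970 × (54.7 − 8.97)] = 46.661 kg/min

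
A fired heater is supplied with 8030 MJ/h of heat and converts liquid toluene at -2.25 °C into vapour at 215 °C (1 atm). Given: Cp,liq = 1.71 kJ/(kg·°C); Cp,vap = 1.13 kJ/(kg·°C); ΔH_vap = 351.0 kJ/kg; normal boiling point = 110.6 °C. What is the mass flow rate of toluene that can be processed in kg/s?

Δh = 1.71×(110.6−-2.25) + 351.0 + 1.13×(215−110.6) = 661.95 kJ/kg
Q = 8030 MJ/h = 2230.6 kJ/s = 2230.6 kJ/s
ṁ = Q/Δh = 2230.6 / 661.95 = 3.3697 kg/s

ṁ = 3.37 kg/s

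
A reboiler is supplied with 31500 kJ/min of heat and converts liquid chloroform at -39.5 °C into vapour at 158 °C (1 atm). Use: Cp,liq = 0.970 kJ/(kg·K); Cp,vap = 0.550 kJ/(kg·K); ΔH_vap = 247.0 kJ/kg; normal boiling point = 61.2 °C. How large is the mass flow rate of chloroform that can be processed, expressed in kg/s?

ṁ = 1.32 kg/s

Δh = 0.970×(61.2−-39.5) + 247.0 + 0.550×(158−61.2) = 397.92 kJ/kg
Q = 31500 kJ/min = 525 kJ/s = 525 kJ/s
ṁ = Q/Δh = 525 / 397.92 = 1.3194 kg/s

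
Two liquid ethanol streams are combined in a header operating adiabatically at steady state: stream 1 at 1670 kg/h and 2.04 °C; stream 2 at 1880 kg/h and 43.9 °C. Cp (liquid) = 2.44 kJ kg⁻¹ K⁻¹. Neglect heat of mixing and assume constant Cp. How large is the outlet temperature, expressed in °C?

No heat crosses the boundary, so H_out = H_in.
T_out = Σ ṁᵢCp,ᵢTᵢ / Σ ṁᵢCp,ᵢ
      = 209690 / 8662 = 24.208 °C

T_out = 24.2 °C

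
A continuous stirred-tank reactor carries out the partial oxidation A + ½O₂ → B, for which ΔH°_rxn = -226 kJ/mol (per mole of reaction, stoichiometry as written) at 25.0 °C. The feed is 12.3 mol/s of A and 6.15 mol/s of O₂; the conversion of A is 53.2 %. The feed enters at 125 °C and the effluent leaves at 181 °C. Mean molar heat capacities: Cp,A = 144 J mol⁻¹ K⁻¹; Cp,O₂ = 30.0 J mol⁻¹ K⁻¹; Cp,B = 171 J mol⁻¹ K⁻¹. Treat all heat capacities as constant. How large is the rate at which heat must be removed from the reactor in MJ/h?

Q_out = 4890 MJ/h

Extent of reaction ξ = 0.532 × 12.3 = 6.5436 mol/s
Reaction term: ξ·ΔH°_rxn = 6.5436 × -226 = -1478.9 kJ/s
Sensible, feed 125→25 °C: -195.57 kJ/s
Outlet flows (mol/s): A 5.7564, O₂ 2.8782, B 6.5436
Sensible, products 25→181 °C: 317.34 kJ/s
Q = ΔH = -1357.1 kJ/s = -1357.1 kW
Heat removed = 4885.5 MJ/h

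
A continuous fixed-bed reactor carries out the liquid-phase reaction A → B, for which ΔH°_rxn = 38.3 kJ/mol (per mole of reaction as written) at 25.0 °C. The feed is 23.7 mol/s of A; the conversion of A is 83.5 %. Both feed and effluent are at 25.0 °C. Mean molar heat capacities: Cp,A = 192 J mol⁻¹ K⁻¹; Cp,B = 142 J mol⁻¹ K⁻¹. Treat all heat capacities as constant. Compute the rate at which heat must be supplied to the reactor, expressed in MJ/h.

Extent of reaction ξ = 0.835 × 23.7 = 19.79 mol/s
Reaction term: ξ·ΔH°_rxn = 19.79 × 38.3 = 757.94 kJ/s
Q = ΔH = 757.94 kJ/s = 757.94 kW
Heat supplied = 2728.6 MJ/h

Q_in = 2730 MJ/h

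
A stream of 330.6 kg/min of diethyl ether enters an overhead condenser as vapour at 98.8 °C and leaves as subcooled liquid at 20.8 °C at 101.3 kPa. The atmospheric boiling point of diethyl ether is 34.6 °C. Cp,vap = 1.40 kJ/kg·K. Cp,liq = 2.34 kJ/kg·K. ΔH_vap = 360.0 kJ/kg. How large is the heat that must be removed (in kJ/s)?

Q_c = 2660 kJ/s

vapour 98.8→34.6 °C: -89.88 kJ/kg
condensation at 34.6 °C: -360 kJ/kg
liquid 34.6→20.8 °C: -32.292 kJ/kg
Δh = -89.88 + -360 + -32.292 = -482.17 kJ/kg
Q = ṁ·Δh = 330.6 kg/min × -482.17 kJ/kg = -159410 kJ/min
|Q| = 2656.8 kW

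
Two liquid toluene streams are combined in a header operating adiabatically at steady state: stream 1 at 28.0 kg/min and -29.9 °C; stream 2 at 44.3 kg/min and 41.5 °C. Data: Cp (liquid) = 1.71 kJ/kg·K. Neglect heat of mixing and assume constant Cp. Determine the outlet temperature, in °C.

No heat crosses the boundary, so H_out = H_in.
T_out = Σ ṁᵢCp,ᵢTᵢ / Σ ṁᵢCp,ᵢ
      = 1712.1 / 123.63 = 13.849 °C

T_out = 13.8 °C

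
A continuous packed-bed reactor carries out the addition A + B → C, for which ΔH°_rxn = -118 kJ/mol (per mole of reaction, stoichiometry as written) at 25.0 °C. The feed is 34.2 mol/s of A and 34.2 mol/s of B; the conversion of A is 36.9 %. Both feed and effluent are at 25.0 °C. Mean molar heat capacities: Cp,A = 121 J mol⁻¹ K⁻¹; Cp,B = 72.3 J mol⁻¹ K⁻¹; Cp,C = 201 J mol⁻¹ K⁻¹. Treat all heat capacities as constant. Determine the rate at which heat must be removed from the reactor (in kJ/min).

Extent of reaction ξ = 0.369 × 34.2 = 12.62 mol/s
Reaction term: ξ·ΔH°_rxn = 12.62 × -118 = -1489.1 kJ/s
Q = ΔH = -1489.1 kJ/s = -1489.1 kW
Heat removed = 89348 kJ/min

Q_out = 89300 kJ/min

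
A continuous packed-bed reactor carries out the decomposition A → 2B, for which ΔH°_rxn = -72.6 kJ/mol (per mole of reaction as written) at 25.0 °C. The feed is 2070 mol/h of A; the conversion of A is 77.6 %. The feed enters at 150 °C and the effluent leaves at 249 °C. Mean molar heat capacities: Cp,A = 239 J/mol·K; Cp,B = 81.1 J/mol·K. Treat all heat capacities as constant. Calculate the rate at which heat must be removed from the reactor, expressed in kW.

Q_out = 26.5 kW

Extent of reaction ξ = 0.776 × 2070 = 1606.3 mol/h
Reaction term: ξ·ΔH°_rxn = 1606.3 × -72.6 = -116620 kJ/h
Sensible, feed 150→25 °C: -61841 kJ/h
Outlet flows (mol/h): A 463.68, B 3212.6
Sensible, products 25→249 °C: 83186 kJ/h
Q = ΔH = -95274 kJ/h = -26.465 kW
Heat removed = 26.465 kW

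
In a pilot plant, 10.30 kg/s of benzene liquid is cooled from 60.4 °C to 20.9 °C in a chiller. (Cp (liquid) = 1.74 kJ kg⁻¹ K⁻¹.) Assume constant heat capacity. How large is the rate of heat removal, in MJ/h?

Q = ṁ·Cp·ΔT = 10.30 × 1.74 × (20.9 − 60.4) = -707.92 kJ/s
Cooling duty = 2548.5 MJ/h

Q_c = 2550 MJ/h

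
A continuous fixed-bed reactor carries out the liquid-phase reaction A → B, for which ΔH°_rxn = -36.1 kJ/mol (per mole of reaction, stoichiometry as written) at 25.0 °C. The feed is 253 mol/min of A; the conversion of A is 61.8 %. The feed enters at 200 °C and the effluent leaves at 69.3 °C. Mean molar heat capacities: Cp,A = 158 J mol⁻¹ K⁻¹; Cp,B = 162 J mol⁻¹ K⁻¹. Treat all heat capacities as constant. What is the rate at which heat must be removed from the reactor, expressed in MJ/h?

Q_out = 650 MJ/h

Extent of reaction ξ = 0.618 × 253 = 156.35 mol/min
Reaction term: ξ·ΔH°_rxn = 156.35 × -36.1 = -5644.4 kJ/min
Sensible, feed 200→25 °C: -6995.4 kJ/min
Outlet flows (mol/min): A 96.646, B 156.35
Sensible, products 25→69.3 °C: 1798.6 kJ/min
Q = ΔH = -10841 kJ/min = -180.69 kW
Heat removed = 650.48 MJ/h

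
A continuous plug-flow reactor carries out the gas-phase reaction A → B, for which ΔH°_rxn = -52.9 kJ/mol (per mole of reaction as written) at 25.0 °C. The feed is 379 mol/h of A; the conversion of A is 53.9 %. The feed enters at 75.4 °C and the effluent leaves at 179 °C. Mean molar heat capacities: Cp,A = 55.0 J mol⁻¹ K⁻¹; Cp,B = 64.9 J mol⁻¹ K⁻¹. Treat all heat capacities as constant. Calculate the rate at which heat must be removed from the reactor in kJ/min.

Q_out = 139 kJ/min

Extent of reaction ξ = 0.539 × 379 = 204.28 mol/h
Reaction term: ξ·ΔH°_rxn = 204.28 × -52.9 = -10806 kJ/h
Sensible, feed 75.4→25 °C: -1050.6 kJ/h
Outlet flows (mol/h): A 174.72, B 204.28
Sensible, products 25→179 °C: 3521.6 kJ/h
Q = ΔH = -8335.5 kJ/h = -2.3154 kW
Heat removed = 138.92 kJ/min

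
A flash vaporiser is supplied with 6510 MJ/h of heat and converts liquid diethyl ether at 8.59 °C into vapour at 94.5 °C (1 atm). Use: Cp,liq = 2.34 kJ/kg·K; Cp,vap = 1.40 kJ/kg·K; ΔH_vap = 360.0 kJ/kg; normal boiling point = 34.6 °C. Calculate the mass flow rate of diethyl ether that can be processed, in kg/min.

ṁ = 215 kg/min

Δh = 2.34×(34.6−8.59) + 360.0 + 1.40×(94.5−34.6) = 504.72 kJ/kg
Q = 6510 MJ/h = 1808.3 kJ/s = 108500 kJ/min
ṁ = Q/Δh = 108500 / 504.72 = 214.97 kg/min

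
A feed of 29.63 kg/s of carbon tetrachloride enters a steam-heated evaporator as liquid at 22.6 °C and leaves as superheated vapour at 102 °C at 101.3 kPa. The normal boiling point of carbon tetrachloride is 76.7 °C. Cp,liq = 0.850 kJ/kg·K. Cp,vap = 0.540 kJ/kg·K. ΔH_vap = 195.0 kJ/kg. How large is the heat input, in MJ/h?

Q = 27200 MJ/h

liquid 22.6→76.7 °C: 45.985 kJ/kg
vaporisation at 76.7 °C: 195 kJ/kg
vapour 76.7→102 °C: 13.662 kJ/kg
Δh = 45.985 + 195 + 13.662 = 254.65 kJ/kg
Q = ṁ·Δh = 29.63 kg/s × 254.65 kJ/kg = 7545.2 kJ/s
|Q| = 7545.2 kW = 27163 MJ/h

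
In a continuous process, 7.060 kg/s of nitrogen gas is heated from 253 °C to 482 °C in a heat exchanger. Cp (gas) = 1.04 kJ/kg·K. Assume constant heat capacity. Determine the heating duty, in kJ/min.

Q = ṁ·Cp·ΔT = 7.060 × 1.04 × (482 − 253) = 1681.4 kJ/s
Heating duty = 100880 kJ/min

Q = 101000 kJ/min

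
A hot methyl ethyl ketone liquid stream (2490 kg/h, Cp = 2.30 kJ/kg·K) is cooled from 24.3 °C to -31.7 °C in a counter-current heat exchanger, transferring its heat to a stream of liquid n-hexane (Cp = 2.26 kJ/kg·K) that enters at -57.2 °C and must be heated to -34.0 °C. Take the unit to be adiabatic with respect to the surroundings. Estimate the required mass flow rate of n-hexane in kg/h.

ṁ_c = 6120 kg/h

Heat released by hot stream: Q = 2490 × 2.30 × (24.3 − -31.7) = 320710 kJ/h
Energy balance on cold side (adiabatic exchanger): Q = ṁ_c·Cp_c·(T_c,out − T_c,in)
ṁ_c = 320710 / [2.26 × (-34.0 − -57.2)] = 6116.7 kg/h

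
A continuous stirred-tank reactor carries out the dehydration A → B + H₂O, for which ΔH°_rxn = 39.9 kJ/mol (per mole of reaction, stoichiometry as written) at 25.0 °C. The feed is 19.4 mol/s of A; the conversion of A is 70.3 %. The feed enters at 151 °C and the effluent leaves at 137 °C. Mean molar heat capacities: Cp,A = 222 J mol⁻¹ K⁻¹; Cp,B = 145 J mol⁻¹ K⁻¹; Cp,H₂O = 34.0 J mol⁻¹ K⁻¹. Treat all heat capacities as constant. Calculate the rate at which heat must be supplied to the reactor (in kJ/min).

Q_in = 25100 kJ/min

Extent of reaction ξ = 0.703 × 19.4 = 13.638 mol/s
Reaction term: ξ·ΔH°_rxn = 13.638 × 39.9 = 544.16 kJ/s
Sensible, feed 151→25 °C: -542.66 kJ/s
Outlet flows (mol/s): A 5.7618, B 13.638, H₂O 13.638
Sensible, products 25→137 °C: 416.68 kJ/s
Q = ΔH = 418.19 kJ/s = 418.19 kW
Heat supplied = 25091 kJ/min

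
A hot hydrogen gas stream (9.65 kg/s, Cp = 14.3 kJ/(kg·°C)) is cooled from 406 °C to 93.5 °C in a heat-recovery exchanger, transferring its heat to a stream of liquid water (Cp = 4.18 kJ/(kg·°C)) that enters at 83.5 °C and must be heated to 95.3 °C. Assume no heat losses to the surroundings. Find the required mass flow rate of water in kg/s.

Heat released by hot stream: Q = 9.65 × 14.3 × (406 − 93.5) = 43123 kJ/s
Energy balance on cold side (adiabatic exchanger): Q = ṁ_c·Cp_c·(T_c,out − T_c,in)
ṁ_c = 43123 / [4.18 × (95.3 − 83.5)] = 874.29 kg/s

ṁ_c = 874 kg/s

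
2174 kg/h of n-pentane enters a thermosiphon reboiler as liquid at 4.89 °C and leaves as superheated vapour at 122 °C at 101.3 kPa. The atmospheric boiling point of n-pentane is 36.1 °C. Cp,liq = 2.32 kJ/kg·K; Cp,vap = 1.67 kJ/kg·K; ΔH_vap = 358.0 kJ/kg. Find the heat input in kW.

Q = 347 kW

liquid 4.89→36.1 °C: 72.407 kJ/kg
vaporisation at 36.1 °C: 358 kJ/kg
vapour 36.1→122 °C: 143.45 kJ/kg
Δh = 72.407 + 358 + 143.45 = 573.86 kJ/kg
Q = ṁ·Δh = 2174 kg/h × 573.86 kJ/kg = 1.2476e+06 kJ/h
|Q| = 346.55 kW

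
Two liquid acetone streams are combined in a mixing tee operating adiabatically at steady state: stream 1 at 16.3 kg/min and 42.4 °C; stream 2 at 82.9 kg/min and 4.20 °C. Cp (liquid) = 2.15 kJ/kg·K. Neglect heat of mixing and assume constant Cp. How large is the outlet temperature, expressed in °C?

Energy balance with Q = 0: Σ ṁᵢCp,ᵢ(T_out − Tᵢ) = 0
T_out = Σ ṁᵢCp,ᵢTᵢ / Σ ṁᵢCp,ᵢ
      = 2234.5 / 213.28 = 10.477 °C

T_out = 10.5 °C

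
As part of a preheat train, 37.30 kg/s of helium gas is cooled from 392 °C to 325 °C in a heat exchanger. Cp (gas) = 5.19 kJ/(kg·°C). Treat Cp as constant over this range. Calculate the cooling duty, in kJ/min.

Q_c = 778000 kJ/min

Q = ṁ·Cp·ΔT = 37.30 × 5.19 × (325 − 392) = -12970 kJ/s
Cooling duty = 778220 kJ/min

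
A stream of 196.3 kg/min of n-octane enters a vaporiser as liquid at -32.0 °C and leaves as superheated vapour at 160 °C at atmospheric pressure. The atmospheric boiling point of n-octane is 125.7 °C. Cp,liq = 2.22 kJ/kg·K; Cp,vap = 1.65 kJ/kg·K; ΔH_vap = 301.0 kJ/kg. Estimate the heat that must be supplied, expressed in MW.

Q = 2.32 MW

liquid -32.0→125.7 °C: 350.09 kJ/kg
vaporisation at 125.7 °C: 301 kJ/kg
vapour 125.7→160 °C: 56.595 kJ/kg
Δh = 350.09 + 301 + 56.595 = 707.69 kJ/kg
Q = ṁ·Δh = 196.3 kg/min × 707.69 kJ/kg = 138920 kJ/min
|Q| = 2315.3 kW = 2.3153 MW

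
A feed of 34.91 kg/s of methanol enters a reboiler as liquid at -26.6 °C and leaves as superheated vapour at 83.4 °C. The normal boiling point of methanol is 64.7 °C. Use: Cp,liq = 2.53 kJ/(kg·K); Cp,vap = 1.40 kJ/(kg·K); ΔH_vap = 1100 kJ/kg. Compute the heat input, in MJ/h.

Q = 171000 MJ/h

liquid -26.6→64.7 °C: 230.99 kJ/kg
vaporisation at 64.7 °C: 1100 kJ/kg
vapour 64.7→83.4 °C: 26.18 kJ/kg
Δh = 230.99 + 1100 + 26.18 = 1357.2 kJ/kg
Q = ṁ·Δh = 34.91 kg/s × 1357.2 kJ/kg = 47379 kJ/s
|Q| = 47379 kW = 170560 MJ/h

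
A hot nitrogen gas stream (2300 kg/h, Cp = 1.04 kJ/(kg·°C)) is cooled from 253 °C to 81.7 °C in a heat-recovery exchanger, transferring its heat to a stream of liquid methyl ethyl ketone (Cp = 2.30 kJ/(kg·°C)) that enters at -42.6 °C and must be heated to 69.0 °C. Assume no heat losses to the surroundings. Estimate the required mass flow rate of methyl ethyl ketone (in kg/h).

ṁ_c = 1600 kg/h

Heat released by hot stream: Q = 2300 × 1.04 × (253 − 81.7) = 409750 kJ/h
Energy balance on cold side (adiabatic exchanger): Q = ṁ_c·Cp_c·(T_c,out − T_c,in)
ṁ_c = 409750 / [2.30 × (69.0 − -42.6)] = 1596.3 kg/h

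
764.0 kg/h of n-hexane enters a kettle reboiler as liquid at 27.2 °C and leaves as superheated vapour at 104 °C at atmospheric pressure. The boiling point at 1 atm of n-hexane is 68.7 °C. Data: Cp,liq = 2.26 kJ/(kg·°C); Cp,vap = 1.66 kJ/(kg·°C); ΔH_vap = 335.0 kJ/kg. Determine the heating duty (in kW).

liquid 27.2→68.7 °C: 93.79 kJ/kg
vaporisation at 68.7 °C: 335 kJ/kg
vapour 68.7→104 °C: 58.598 kJ/kg
Δh = 93.79 + 335 + 58.598 = 487.39 kJ/kg
Q = ṁ·Δh = 764.0 kg/h × 487.39 kJ/kg = 372360 kJ/h
|Q| = 103.43 kW

Q = 103 kW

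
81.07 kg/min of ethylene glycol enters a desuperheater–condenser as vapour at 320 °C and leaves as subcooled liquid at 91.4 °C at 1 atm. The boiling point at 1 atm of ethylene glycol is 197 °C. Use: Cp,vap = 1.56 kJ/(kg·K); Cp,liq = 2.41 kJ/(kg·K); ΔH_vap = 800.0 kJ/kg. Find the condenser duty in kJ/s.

Q_c = 1680 kJ/s

vapour 320→197 °C: -191.88 kJ/kg
condensation at 197 °C: -800 kJ/kg
liquid 197→91.4 °C: -254.5 kJ/kg
Δh = -191.88 + -800 + -254.5 = -1246.4 kJ/kg
Q = ṁ·Δh = 81.07 kg/min × -1246.4 kJ/kg = -101040 kJ/min
|Q| = 1684.1 kW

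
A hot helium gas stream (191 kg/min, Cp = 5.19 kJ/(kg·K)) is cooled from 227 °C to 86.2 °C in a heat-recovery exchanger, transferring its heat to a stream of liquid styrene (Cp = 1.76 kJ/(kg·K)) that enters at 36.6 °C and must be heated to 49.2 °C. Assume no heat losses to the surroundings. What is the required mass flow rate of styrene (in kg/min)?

ṁ_c = 6290 kg/min

Heat released by hot stream: Q = 191 × 5.19 × (227 − 86.2) = 139570 kJ/min
Energy balance on cold side (adiabatic exchanger): Q = ṁ_c·Cp_c·(T_c,out − T_c,in)
ṁ_c = 139570 / [1.76 × (49.2 − 36.6)] = 6293.9 kg/min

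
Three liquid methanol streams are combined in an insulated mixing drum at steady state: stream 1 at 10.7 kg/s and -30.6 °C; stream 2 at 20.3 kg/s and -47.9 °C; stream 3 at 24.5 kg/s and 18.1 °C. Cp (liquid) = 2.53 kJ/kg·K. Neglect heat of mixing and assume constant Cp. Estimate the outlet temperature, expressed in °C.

Adiabatic, steady state ⇒ Σ ṁᵢCp,ᵢ(T_out − Tᵢ) = 0
Σ ṁᵢCp,ᵢTᵢ = 10.7×2.53×-30.6 + 20.3×2.53×-47.9 + 24.5×2.53×18.1 = -2166.5
Σ ṁᵢCp,ᵢ = 10.7×2.53 + 20.3×2.53 + 24.5×2.53 = 140.41
T_out = -2166.5 / 140.41 = -15.43 °C

T_out = -15.4 °C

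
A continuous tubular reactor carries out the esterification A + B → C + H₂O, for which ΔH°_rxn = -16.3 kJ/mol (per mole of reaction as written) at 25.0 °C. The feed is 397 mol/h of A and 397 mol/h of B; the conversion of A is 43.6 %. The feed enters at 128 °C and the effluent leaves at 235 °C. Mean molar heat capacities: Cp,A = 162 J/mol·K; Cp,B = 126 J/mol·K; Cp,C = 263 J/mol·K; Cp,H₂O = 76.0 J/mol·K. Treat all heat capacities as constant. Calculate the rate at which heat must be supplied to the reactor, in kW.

Q_in = 3.13 kW

Extent of reaction ξ = 0.436 × 397 = 173.09 mol/h
Reaction term: ξ·ΔH°_rxn = 173.09 × -16.3 = -2821.4 kJ/h
Sensible, feed 128→25 °C: -11777 kJ/h
Outlet flows (mol/h): A 223.91, B 223.91, C 173.09, H₂O 173.09
Sensible, products 25→235 °C: 25864 kJ/h
Q = ΔH = 11266 kJ/h = 3.1295 kW
Heat supplied = 3.1295 kW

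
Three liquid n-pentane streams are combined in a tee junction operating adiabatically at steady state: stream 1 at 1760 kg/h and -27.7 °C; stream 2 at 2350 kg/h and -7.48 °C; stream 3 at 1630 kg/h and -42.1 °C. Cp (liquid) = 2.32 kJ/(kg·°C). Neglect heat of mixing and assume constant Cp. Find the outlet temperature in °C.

T_out = -23.5 °C

Energy balance with Q = 0: Σ ṁᵢCp,ᵢ(T_out − Tᵢ) = 0
T_out = Σ ṁᵢCp,ᵢTᵢ / Σ ṁᵢCp,ᵢ
      = -313090 / 13317 = -23.511 °C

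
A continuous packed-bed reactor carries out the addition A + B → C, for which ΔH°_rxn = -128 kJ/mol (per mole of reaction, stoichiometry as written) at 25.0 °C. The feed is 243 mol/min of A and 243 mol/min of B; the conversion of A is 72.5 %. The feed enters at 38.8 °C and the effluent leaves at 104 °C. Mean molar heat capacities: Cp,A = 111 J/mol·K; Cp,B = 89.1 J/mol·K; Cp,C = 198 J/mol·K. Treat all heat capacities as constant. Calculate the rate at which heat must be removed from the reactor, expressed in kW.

Extent of reaction ξ = 0.725 × 243 = 176.17 mol/min
Reaction term: ξ·ΔH°_rxn = 176.17 × -128 = -22550 kJ/min
Sensible, feed 38.8→25 °C: -671.02 kJ/min
Outlet flows (mol/min): A 66.825, B 66.825, C 176.17
Sensible, products 25→104 °C: 3812.1 kJ/min
Q = ΔH = -19409 kJ/min = -323.49 kW
Heat removed = 323.49 kW

Q_out = 323 kW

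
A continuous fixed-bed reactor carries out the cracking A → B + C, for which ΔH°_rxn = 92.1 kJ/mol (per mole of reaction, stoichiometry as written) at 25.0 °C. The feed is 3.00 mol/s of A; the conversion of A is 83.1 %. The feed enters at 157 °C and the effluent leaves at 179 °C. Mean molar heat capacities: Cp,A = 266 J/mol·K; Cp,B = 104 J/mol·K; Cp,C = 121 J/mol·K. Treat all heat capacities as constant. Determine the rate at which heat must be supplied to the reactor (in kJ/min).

Q_in = 13900 kJ/min

Extent of reaction ξ = 0.831 × 3.00 = 2.493 mol/s
Reaction term: ξ·ΔH°_rxn = 2.493 × 92.1 = 229.61 kJ/s
Sensible, feed 157→25 °C: -105.34 kJ/s
Outlet flows (mol/s): A 0.507, B 2.493, C 2.493
Sensible, products 25→179 °C: 107.15 kJ/s
Q = ΔH = 231.42 kJ/s = 231.42 kW
Heat supplied = 13885 kJ/min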